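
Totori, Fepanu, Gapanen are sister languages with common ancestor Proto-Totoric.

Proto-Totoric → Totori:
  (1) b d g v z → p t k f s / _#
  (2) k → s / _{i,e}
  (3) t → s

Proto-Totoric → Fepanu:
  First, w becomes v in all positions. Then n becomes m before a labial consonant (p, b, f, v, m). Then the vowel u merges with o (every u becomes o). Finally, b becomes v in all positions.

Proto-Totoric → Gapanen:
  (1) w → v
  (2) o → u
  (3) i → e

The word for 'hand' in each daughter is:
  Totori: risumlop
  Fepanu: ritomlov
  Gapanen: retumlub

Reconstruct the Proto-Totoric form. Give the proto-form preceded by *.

Position 4: Totori has u, Fepanu has o, Gapanen has u. Totori preserves u here (none of its changes turn any other segment into u), so the proto-segment is *u.
Position 8: Totori has p, Fepanu has v, Gapanen has b. Gapanen preserves b here (none of its changes turn any other segment into b), so the proto-segment is *b.
Verify the candidate proto-form against each daughter:
Totori: *ritumlob > ritumlop > risumlop  (by final devoicing, unconditioned shift)
Fepanu: start from *ritumlob.
  rule 1: no change — ritumlob
  rule 2: no change — ritumlob
  rule 3 (vowel merger): ritumlob → ritomlob
  rule 4 (unconditioned shift): ritomlob → ritomlov
  ⇒ Fepanu ritomlov
Gapanen: start from *ritumlob.
  rule 1: no change — ritumlob
  rule 2 (vowel merger): ritumlob → ritumlub
  rule 3 (vowel merger): ritumlub → retumlub
  ⇒ Gapanen retumlub
Only *ritumlob yields all of Totori risumlop, Fepanu ritomlov, Gapanen retumlub.

*ritumlob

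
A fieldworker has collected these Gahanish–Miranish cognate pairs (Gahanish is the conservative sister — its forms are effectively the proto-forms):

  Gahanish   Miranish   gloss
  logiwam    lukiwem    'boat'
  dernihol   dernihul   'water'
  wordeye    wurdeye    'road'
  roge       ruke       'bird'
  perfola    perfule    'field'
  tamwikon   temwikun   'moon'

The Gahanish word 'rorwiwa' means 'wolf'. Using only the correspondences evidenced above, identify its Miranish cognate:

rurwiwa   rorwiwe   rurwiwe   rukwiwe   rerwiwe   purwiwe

rurwiwe

wordeye ~ wurdeye — Gahanish o corresponds to Miranish u after a consonant, before r.
perfola ~ perfule — Gahanish a corresponds to Miranish e word-finally.
Applying these to Gahanish 'rorwiwa':
  rorwiwa → rurwiwa   (o→u after a consonant, before r)
  rurwiwa → rurwiwe   (a→e word-finally)
So the Miranish cognate is 'rurwiwe'.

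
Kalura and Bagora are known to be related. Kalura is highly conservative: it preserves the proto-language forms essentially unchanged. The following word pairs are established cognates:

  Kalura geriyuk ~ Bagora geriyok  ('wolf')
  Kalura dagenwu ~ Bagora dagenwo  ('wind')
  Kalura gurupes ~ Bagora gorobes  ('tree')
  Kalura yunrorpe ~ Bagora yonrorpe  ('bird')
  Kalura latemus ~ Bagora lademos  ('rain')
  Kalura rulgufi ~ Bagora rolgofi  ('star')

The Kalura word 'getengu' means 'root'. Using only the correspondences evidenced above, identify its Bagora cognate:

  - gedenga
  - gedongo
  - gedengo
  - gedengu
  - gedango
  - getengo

latemus ~ lademos — Kalura t corresponds to Bagora d between vowels (before a front vowel).
dagenwu ~ dagenwo — Kalura u corresponds to Bagora o word-finally.
Applying these to Kalura 'getengu':
  getengu → gedengu   (t→d between vowels (before a front vowel))
  gedengu → gedengo   (u→o word-finally)
So the Bagora cognate is 'gedengo'.

gedengo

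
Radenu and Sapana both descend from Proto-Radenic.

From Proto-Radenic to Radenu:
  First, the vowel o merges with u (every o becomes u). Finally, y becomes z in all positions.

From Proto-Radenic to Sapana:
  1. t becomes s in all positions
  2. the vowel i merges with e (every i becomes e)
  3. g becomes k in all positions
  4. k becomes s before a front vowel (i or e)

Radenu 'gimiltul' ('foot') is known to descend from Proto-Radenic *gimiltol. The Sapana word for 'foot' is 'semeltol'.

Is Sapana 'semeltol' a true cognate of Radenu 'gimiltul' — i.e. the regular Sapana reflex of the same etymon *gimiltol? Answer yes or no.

no

Derive the expected Sapana reflex of *gimiltol:
Sapana: *gimiltol
  gimiltol → gimilsol   [unconditioned shift]
  gimilsol → gemelsol   [vowel merger]
  gemelsol → kemelsol   [unconditioned shift]
  kemelsol → semelsol   [palatalisation]
  giving Sapana semelsol.
The regular Sapana reflex would be 'semelsol', but the attested form is 'semeltol'. The correspondence is irregular, so they are not cognates (the Sapana form has a different source).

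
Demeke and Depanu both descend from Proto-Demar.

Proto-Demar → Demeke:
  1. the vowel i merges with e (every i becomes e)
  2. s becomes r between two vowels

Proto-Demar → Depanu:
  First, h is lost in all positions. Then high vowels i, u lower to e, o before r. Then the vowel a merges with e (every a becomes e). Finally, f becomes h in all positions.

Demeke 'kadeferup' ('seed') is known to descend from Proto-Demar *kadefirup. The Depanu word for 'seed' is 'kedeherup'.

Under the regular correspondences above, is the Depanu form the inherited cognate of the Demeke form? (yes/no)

yes

Derive the expected Depanu reflex of *kadefirup:
Depanu: *kadefirup > kadeferup > kedeferup > kedeherup  (by pre-rhotic lowering, vowel merger, unconditioned shift)
Depanu 'kedeherup' matches the regular reflex exactly, so the pair is cognate.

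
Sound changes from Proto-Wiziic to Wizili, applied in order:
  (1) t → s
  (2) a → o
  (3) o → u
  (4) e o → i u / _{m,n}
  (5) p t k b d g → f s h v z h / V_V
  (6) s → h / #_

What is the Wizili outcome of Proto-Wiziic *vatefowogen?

vusefuwuhin

Wizili: start from *vatefowogen.
  rule 1 (unconditioned shift): vatefowogen → vasefowogen
  rule 2 (vowel merger): vasefowogen → vosefowogen
  rule 3 (vowel merger): vosefowogen → vusefuwugen
  rule 4 (pre-nasal raising): vusefuwugen → vusefuwugin
  rule 5 (intervocalic lenition): vusefuwugin → vusefuwuhin
  rule 6: no change — vusefuwuhin
  ⇒ Wizili vusefuwuhin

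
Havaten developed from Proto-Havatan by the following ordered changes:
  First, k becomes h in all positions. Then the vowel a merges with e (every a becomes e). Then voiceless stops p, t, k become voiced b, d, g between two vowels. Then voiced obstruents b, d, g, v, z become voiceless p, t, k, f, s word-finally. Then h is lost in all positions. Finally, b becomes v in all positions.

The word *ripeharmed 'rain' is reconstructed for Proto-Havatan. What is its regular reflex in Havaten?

Havaten: start from *ripeharmed.
  rule 1: no change — ripeharmed
  rule 2 (vowel merger): ripeharmed → ripehermed
  rule 3 (intervocalic voicing): ripehermed → ribehermed
  rule 4 (final devoicing): ribehermed → ribehermet
  rule 5 (h-loss): ribehermet → ribeermet
  rule 6 (unconditioned shift): ribeermet → riveermet
  ⇒ Havaten riveermet

riveermet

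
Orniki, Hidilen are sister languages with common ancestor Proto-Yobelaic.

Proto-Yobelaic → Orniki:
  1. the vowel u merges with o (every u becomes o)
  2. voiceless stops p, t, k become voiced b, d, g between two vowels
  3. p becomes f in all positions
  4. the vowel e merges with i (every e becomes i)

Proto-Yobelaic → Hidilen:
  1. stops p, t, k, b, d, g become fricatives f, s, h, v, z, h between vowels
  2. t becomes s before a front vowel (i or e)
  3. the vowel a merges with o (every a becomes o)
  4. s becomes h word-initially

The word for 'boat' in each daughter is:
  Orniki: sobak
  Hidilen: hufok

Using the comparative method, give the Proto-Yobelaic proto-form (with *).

*supak

Position 4: Orniki has a, Hidilen has o. Orniki preserves a here (none of its changes turn any other segment into a), so the proto-segment is *a.
Position 3: Orniki has b, Hidilen has f. Taking the neighbouring segments as reconstructed: Orniki b could go back to *p or *b; Hidilen f could go back to *p or *f — the one source consistent with every daughter is *p.
Position 2: Orniki has o, Hidilen has u. Hidilen preserves u here (none of its changes turn any other segment into u), so the proto-segment is *u.
This points to *supak. Verify forward in each daughter:
Orniki: *supak > sopak > sobak  (by vowel merger, intervocalic voicing)
Hidilen: *supak > sufak > sufok > hufok  (by intervocalic lenition, vowel merger, debuccalisation)
Only *supak yields all of Orniki sobak, Hidilen hufok.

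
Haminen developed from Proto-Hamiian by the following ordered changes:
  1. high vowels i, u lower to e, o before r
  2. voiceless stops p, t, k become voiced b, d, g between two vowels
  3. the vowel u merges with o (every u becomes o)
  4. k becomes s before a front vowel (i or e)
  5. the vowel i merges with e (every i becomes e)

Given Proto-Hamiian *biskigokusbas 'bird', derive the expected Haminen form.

Haminen: *biskigokusbas > biskigogusbas > biskigogosbas > bissigogosbas > bessegogosbas  (by intervocalic voicing, vowel merger, palatalisation, vowel merger)

bessegogosbas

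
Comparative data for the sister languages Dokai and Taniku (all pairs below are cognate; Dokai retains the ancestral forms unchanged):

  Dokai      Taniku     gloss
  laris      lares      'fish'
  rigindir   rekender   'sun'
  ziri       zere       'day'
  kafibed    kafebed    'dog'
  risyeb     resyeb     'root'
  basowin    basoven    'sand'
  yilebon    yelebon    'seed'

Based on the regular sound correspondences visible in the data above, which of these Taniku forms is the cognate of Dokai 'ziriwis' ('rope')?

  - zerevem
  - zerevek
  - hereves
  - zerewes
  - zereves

zereves

rigindir ~ rekender, ziri ~ zere — Dokai i corresponds to Taniku e after a consonant, before r.
laris ~ lares, rigindir ~ rekender — Dokai i corresponds to Taniku e after a consonant, before a consonant other than r, m, n, p, b, f, v.
basowin ~ basoven — Dokai w corresponds to Taniku v between vowels (before a front vowel).
Applying these to Dokai 'ziriwis':
  ziriwis → zeriwis   (i→e after a consonant, before r)
  zeriwis → zerewis   (i→e after a consonant, before a consonant other than r, m, n, p, b, f, v)
  zerewis → zerevis   (w→v between vowels (before a front vowel))
  zerevis → zereves   (i→e after a consonant, before a consonant other than r, m, n, p, b, f, v)
So the Taniku cognate is 'zereves'.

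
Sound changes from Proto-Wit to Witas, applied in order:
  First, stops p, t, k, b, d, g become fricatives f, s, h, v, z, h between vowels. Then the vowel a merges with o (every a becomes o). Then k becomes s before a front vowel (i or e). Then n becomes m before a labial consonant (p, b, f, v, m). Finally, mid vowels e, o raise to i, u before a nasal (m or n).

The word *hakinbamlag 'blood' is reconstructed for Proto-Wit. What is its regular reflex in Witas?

hohimbumlog

Witas: *hakinbamlag
  hakinbamlag → hahinbamlag   [intervocalic lenition]
  hahinbamlag → hohinbomlog   [vowel merger]
  hohinbomlog (rule 3 does not apply)
  hohinbomlog → hohimbomlog   [nasal place assimilation]
  hohimbomlog → hohimbumlog   [pre-nasal raising]
  giving Witas hohimbumlog.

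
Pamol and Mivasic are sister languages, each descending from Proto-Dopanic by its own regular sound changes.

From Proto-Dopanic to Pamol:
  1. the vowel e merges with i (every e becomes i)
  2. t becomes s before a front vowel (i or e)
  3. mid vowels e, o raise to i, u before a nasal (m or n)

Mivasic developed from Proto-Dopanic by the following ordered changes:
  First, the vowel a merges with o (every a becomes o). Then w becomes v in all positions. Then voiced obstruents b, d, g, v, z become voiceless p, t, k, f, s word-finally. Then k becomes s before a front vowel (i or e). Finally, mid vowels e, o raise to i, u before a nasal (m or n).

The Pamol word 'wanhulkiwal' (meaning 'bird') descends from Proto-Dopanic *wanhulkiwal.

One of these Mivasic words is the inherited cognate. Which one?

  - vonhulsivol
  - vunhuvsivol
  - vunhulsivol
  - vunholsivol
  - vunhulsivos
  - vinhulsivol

Mivasic: start from *wanhulkiwal.
  rule 1 (vowel merger): wanhulkiwal → wonhulkiwol
  rule 2 (unconditioned shift): wonhulkiwol → vonhulkivol
  rule 3: no change — vonhulkivol
  rule 4 (palatalisation): vonhulkivol → vonhulsivol
  rule 5 (pre-nasal raising): vonhulsivol → vunhulsivol
  ⇒ Mivasic vunhulsivol
The other candidates each miss or misapply at least one Mivasic change.

vunhulsivol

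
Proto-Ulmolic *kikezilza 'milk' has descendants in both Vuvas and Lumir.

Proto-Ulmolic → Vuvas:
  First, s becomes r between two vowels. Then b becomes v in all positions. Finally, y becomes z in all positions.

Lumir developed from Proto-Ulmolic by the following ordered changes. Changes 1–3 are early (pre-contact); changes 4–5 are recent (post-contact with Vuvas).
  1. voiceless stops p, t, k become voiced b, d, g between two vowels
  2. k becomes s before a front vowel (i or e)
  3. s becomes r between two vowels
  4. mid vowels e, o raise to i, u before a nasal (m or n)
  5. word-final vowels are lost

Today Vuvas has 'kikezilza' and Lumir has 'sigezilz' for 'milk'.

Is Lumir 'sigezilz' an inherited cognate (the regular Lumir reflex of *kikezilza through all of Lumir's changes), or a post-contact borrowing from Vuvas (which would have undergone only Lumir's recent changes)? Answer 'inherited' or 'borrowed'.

If inherited, *kikezilza would pass through all of Lumir's changes:
Lumir: *kikezilza
  kikezilza → kigezilza   [intervocalic voicing]
  kigezilza → sigezilza   [palatalisation]
  sigezilza (rule 3 does not apply)
  sigezilza (rule 4 does not apply)
  sigezilza → sigezilz   [apocope]
  giving Lumir sigezilz.
If borrowed from Vuvas 'kikezilza' after the early changes, it would undergo only the recent ones:
  rule 4 (pre-nasal raising): no change (kikezilza)
  rule 5 (apocope): kikezilza → kikezilz
  ⇒ as a loan: kikezilz
Lumir 'sigezilz' matches the inherited outcome exactly, so it is an inherited cognate, not a loan.

inherited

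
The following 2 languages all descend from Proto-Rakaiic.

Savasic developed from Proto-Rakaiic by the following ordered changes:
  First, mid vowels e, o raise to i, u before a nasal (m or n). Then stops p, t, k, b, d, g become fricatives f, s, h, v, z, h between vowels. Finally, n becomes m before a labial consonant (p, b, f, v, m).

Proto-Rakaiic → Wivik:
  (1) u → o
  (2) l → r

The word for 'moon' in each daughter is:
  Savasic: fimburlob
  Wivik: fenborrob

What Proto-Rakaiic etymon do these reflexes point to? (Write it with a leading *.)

Position 7: Savasic has l, Wivik has r. Savasic preserves l here (none of its changes turn any other segment into l), so the proto-segment is *l.
Position 3: Savasic has m, Wivik has n. Wivik preserves n here (none of its changes turn any other segment into n), so the proto-segment is *n.
Continuing position by position gives *fenburlob; check it forward:
Savasic: *fenburlob > finburlob > fimburlob  (by pre-nasal raising, nasal place assimilation)
Wivik: *fenburlob > fenborlob > fenborrob  (by vowel merger, unconditioned shift)
No other proto-form is consistent with every reflex, so the reconstruction is *fenburlob.

*fenburlob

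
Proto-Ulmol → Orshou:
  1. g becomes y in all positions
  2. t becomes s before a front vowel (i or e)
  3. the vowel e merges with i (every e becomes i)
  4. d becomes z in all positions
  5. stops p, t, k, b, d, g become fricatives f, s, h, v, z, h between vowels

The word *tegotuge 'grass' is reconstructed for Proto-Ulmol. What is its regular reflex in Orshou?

siyosuyi

Orshou: *tegotuge > teyotuye > seyotuye > siyotuyi > siyosuyi  (by unconditioned shift, palatalisation, vowel merger, intervocalic lenition)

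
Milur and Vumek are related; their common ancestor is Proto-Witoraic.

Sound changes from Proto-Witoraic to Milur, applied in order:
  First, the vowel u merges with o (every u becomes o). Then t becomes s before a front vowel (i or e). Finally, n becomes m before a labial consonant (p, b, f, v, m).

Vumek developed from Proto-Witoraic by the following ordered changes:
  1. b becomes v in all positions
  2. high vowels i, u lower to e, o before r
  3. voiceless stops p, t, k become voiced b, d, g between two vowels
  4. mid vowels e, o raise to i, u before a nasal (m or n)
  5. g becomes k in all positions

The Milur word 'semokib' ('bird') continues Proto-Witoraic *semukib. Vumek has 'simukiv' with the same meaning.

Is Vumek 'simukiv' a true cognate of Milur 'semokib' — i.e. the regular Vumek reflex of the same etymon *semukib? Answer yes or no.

yes

Derive the expected Vumek reflex of *semukib:
Vumek: start from *semukib.
  rule 1 (unconditioned shift): semukib → semukiv
  rule 2: no change — semukiv
  rule 3 (intervocalic voicing): semukiv → semugiv
  rule 4 (pre-nasal raising): semugiv → simugiv
  rule 5 (unconditioned shift): simugiv → simukiv
  ⇒ Vumek simukiv
Vumek 'simukiv' matches the regular reflex exactly, so the pair is cognate.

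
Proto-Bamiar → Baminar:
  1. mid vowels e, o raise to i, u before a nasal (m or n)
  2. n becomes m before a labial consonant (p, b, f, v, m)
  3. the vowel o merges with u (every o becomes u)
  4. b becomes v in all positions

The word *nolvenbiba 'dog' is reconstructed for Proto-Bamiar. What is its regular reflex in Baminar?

Baminar: start from *nolvenbiba.
  rule 1 (pre-nasal raising): nolvenbiba → nolvinbiba
  rule 2 (nasal place assimilation): nolvinbiba → nolvimbiba
  rule 3 (vowel merger): nolvimbiba → nulvimbiba
  rule 4 (unconditioned shift): nulvimbiba → nulvimviva
  ⇒ Baminar nulvimviva

nulvimviva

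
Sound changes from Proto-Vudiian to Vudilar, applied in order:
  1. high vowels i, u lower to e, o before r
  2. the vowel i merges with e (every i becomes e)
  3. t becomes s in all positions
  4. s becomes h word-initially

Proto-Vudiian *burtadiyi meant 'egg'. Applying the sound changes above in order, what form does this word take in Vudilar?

borsadeye

Vudilar: *burtadiyi
  burtadiyi → bortadiyi   [pre-rhotic lowering]
  bortadiyi → bortadeye   [vowel merger]
  bortadeye → borsadeye   [unconditioned shift]
  borsadeye (rule 4 does not apply)
  giving Vudilar borsadeye.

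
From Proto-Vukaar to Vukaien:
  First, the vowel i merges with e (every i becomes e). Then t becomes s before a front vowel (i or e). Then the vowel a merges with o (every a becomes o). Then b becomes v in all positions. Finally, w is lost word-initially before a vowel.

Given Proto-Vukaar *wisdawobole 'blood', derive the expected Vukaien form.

Vukaien: *wisdawobole
  wisdawobole → wesdawobole   [vowel merger]
  wesdawobole (rule 2 does not apply)
  wesdawobole → wesdowobole   [vowel merger]
  wesdowobole → wesdowovole   [unconditioned shift]
  wesdowovole → esdowovole   [glide loss]
  giving Vukaien esdowovole.

esdowovole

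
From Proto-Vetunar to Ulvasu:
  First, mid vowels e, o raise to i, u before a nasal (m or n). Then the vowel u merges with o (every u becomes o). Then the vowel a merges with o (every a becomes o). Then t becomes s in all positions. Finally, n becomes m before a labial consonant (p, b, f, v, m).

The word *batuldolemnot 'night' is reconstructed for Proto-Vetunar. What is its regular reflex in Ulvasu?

Ulvasu: start from *batuldolemnot.
  rule 1 (pre-nasal raising): batuldolemnot → batuldolimnot
  rule 2 (vowel merger): batuldolimnot → batoldolimnot
  rule 3 (vowel merger): batoldolimnot → botoldolimnot
  rule 4 (unconditioned shift): botoldolimnot → bosoldolimnos
  rule 5: no change — bosoldolimnos
  ⇒ Ulvasu bosoldolimnos

bosoldolimnos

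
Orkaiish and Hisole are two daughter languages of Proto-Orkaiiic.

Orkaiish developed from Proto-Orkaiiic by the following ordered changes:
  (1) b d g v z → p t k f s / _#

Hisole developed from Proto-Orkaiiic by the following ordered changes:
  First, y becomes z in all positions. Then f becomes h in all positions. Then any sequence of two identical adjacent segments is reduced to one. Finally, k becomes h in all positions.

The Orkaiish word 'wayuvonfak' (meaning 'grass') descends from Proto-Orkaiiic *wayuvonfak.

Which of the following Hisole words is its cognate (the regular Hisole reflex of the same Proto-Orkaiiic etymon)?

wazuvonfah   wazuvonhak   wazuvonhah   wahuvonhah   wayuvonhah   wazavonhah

wazuvonhah

Hisole: *wayuvonfak
  wayuvonfak → wazuvonfak   [unconditioned shift]
  wazuvonfak → wazuvonhak   [unconditioned shift]
  wazuvonhak (rule 3 does not apply)
  wazuvonhak → wazuvonhah   [unconditioned shift]
  giving Hisole wazuvonhah.
The other candidates each miss or misapply at least one Hisole change.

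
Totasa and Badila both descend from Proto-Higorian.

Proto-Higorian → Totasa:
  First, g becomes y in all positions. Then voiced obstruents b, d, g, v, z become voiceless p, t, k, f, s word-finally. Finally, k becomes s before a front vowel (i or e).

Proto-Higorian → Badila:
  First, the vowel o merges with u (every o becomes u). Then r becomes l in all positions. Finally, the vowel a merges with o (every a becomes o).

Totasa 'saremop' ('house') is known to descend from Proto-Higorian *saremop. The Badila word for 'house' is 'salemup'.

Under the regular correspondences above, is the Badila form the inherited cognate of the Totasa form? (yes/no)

no

Derive the expected Badila reflex of *saremop:
Badila: *saremop > saremup > salemup > solemup  (by vowel merger, unconditioned shift, vowel merger)
The regular Badila reflex would be 'solemup', but the attested form is 'salemup'. The correspondence is irregular, so they are not cognates (the Badila form has a different source).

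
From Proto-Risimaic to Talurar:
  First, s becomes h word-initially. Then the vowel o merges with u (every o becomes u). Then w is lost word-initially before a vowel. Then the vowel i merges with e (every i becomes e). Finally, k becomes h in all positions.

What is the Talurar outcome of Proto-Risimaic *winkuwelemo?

Talurar: *winkuwelemo > winkuwelemu > inkuwelemu > enkuwelemu > enhuwelemu  (by vowel merger, glide loss, vowel merger, unconditioned shift)

enhuwelemu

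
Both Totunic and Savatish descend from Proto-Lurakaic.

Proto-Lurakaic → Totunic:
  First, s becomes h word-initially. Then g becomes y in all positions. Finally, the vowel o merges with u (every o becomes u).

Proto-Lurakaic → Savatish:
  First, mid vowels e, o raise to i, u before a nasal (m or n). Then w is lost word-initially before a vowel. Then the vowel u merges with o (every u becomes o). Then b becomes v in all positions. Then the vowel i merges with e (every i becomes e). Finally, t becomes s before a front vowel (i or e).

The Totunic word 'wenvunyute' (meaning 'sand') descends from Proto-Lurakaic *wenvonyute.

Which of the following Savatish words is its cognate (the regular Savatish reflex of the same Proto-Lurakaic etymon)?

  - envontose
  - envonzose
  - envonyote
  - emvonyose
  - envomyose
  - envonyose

envonyose

Savatish: *wenvonyute > winvunyute > invunyute > invonyote > envonyote > envonyose  (by pre-nasal raising, glide loss, vowel merger, vowel merger, palatalisation)
Among the options, 'envonyose' alone shows every Savatish change applied in order.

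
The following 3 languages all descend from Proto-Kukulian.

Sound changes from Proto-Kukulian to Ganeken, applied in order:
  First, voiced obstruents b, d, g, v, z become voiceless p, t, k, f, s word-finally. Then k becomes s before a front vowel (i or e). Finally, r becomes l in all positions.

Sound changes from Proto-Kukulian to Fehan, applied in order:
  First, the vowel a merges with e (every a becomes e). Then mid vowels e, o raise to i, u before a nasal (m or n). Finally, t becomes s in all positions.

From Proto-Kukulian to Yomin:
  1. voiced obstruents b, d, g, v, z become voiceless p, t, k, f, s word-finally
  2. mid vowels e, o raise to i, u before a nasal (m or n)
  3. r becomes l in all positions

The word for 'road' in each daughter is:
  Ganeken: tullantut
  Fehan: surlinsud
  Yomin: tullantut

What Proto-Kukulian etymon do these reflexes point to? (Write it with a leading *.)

Position 7: Ganeken has t, Fehan has s, Yomin has t. Taking the neighbouring segments as reconstructed: Ganeken t can only go back to *t; Fehan s could go back to *t or *s; Yomin t can only go back to *t — the one source consistent with every daughter is *t.
Position 1: Ganeken has t, Fehan has s, Yomin has t. Taking the neighbouring segments as reconstructed: Ganeken t can only go back to *t; Fehan s could go back to *t or *s; Yomin t can only go back to *t — the one source consistent with every daughter is *t.
Continuing position by position gives *turlantud; check it forward:
Ganeken: *turlantud
  turlantud → turlantut   [final devoicing]
  turlantut (rule 2 does not apply)
  turlantut → tullantut   [unconditioned shift]
  giving Ganeken tullantut.
Fehan: start from *turlantud.
  rule 1 (vowel merger): turlantud → turlentud
  rule 2 (pre-nasal raising): turlentud → turlintud
  rule 3 (unconditioned shift): turlintud → surlinsud
  ⇒ Fehan surlinsud
Yomin: *turlantud > turlantut > tullantut  (by final devoicing, unconditioned shift)
*turlantud is the unique common source.

*turlantud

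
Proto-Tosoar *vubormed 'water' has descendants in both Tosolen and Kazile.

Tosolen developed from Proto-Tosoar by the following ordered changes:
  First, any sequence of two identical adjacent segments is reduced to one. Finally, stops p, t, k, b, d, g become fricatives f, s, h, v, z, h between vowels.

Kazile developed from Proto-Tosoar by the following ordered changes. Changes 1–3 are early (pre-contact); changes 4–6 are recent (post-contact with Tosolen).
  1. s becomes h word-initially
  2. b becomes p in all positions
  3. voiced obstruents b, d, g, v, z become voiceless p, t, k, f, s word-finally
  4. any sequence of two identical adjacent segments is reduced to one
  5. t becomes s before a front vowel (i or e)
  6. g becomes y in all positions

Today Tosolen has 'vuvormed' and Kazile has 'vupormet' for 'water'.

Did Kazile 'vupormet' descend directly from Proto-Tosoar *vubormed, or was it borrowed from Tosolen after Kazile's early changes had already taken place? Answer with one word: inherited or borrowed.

inherited

If inherited, *vubormed would pass through all of Kazile's changes:
Kazile: start from *vubormed.
  rule 1: no change — vubormed
  rule 2 (unconditioned shift): vubormed → vupormed
  rule 3 (final devoicing): vupormed → vupormet
  rule 4: no change — vupormet
  rule 5: no change — vupormet
  rule 6: no change — vupormet
  ⇒ Kazile vupormet
If borrowed from Tosolen 'vuvormed' after the early changes, it would undergo only the recent ones:
  rule 4 (degemination): no change (vuvormed)
  rule 5 (palatalisation): no change (vuvormed)
  rule 6 (unconditioned shift): no change (vuvormed)
  ⇒ as a loan: vuvormed
Kazile 'vupormet' matches the inherited outcome exactly, so it is an inherited cognate, not a loan.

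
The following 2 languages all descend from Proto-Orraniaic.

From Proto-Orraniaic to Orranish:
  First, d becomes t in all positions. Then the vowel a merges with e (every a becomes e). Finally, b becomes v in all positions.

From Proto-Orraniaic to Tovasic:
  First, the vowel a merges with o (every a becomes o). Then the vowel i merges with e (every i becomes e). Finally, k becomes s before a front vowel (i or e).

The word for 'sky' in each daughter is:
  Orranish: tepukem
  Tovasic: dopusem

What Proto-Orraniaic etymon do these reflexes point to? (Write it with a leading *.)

*dapukem

Position 2: Orranish has e, Tovasic has o. Taking the neighbouring segments as reconstructed: Orranish e could go back to *a or *e; Tovasic o could go back to *a or *o — the one source consistent with every daughter is *a.
Position 5: Orranish has k, Tovasic has s. Orranish preserves k here (none of its changes turn any other segment into k), so the proto-segment is *k.
Position 1: Orranish has t, Tovasic has d. Tovasic preserves d here (none of its changes turn any other segment into d), so the proto-segment is *d.
This points to *dapukem. Verify forward in each daughter:
Orranish: *dapukem > tapukem > tepukem  (by unconditioned shift, vowel merger)
Tovasic: *dapukem
  dapukem → dopukem   [vowel merger]
  dopukem (rule 2 does not apply)
  dopukem → dopusem   [palatalisation]
  giving Tovasic dopusem.
Only *dapukem yields all of Orranish tepukem, Tovasic dopusem.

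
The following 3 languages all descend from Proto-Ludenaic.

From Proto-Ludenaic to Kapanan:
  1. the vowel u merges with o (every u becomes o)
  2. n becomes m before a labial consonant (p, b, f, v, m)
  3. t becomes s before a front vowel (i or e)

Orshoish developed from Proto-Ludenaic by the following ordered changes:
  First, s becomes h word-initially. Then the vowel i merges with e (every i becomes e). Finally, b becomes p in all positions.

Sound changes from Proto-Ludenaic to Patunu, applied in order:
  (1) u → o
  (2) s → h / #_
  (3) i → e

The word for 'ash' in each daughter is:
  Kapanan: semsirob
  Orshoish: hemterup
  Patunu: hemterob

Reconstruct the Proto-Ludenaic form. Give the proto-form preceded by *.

Position 4: Kapanan has s, Orshoish has t, Patunu has t. Orshoish preserves t here (none of its changes turn any other segment into t), so the proto-segment is *t.
Position 7: Kapanan has o, Orshoish has u, Patunu has o. Orshoish preserves u here (none of its changes turn any other segment into u), so the proto-segment is *u.
Continuing position by position gives *semtirub; check it forward:
Kapanan: start from *semtirub.
  rule 1 (vowel merger): semtirub → semtirob
  rule 2: no change — semtirob
  rule 3 (palatalisation): semtirob → semsirob
  ⇒ Kapanan semsirob
Orshoish: *semtirub > hemtirub > hemterub > hemterup  (by debuccalisation, vowel merger, unconditioned shift)
Patunu: start from *semtirub.
  rule 1 (vowel merger): semtirub → semtirob
  rule 2 (debuccalisation): semtirob → hemtirob
  rule 3 (vowel merger): hemtirob → hemterob
  ⇒ Patunu hemterob
*semtirub is the unique common source.

*semtirub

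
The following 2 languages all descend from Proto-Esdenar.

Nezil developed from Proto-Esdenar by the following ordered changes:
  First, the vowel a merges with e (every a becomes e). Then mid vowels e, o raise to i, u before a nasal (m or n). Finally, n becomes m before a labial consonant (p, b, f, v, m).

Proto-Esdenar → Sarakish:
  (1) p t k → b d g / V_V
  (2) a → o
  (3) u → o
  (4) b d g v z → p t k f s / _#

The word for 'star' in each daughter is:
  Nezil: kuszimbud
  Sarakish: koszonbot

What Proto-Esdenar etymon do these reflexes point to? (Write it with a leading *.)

*kuszanbud

Position 8: Nezil has u, Sarakish has o. Taking the neighbouring segments as reconstructed: Nezil u can only go back to *u; Sarakish o could go back to *a or *o or *u — the one source consistent with every daughter is *u.
Position 6: Nezil has m, Sarakish has n. Sarakish preserves n here (none of its changes turn any other segment into n), so the proto-segment is *n.
Position 5: Nezil has i, Sarakish has o. Taking the neighbouring segments as reconstructed: Nezil i could go back to *a or *e or *i; Sarakish o could go back to *a or *o or *u — the one source consistent with every daughter is *a.
Continuing position by position gives *kuszanbud; check it forward:
Nezil: *kuszanbud
  kuszanbud → kuszenbud   [vowel merger]
  kuszenbud → kuszinbud   [pre-nasal raising]
  kuszinbud → kuszimbud   [nasal place assimilation]
  giving Nezil kuszimbud.
Sarakish: start from *kuszanbud.
  rule 1: no change — kuszanbud
  rule 2 (vowel merger): kuszanbud → kuszonbud
  rule 3 (vowel merger): kuszonbud → koszonbod
  rule 4 (final devoicing): koszonbod → koszonbot
  ⇒ Sarakish koszonbot
No other proto-form is consistent with every reflex, so the reconstruction is *kuszanbud.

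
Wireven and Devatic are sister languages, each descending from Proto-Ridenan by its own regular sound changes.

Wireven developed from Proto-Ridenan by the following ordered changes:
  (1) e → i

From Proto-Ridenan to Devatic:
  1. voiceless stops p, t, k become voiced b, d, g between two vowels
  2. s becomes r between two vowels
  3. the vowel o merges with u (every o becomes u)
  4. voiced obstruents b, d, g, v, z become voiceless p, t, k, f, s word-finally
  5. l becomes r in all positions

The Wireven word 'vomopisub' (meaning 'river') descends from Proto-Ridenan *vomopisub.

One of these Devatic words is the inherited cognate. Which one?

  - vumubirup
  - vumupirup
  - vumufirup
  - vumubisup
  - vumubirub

Devatic: *vomopisub
  vomopisub → vomobisub   [intervocalic voicing]
  vomobisub → vomobirub   [rhotacism]
  vomobirub → vumubirub   [vowel merger]
  vumubirub → vumubirup   [final devoicing]
  vumubirup (rule 5 does not apply)
  giving Devatic vumubirup.
Only 'vumubirup' matches the regular Devatic development of *vomopisub.

vumubirup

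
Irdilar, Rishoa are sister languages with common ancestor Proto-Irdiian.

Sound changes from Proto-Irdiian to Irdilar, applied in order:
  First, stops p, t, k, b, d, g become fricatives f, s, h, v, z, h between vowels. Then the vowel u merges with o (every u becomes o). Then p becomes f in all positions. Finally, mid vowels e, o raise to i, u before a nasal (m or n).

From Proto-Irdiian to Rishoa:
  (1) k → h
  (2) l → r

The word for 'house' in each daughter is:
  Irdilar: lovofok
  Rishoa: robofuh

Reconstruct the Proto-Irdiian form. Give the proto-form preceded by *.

Position 6: Irdilar has o, Rishoa has u. Rishoa preserves u here (none of its changes turn any other segment into u), so the proto-segment is *u.
Position 1: Irdilar has l, Rishoa has r. Irdilar preserves l here (none of its changes turn any other segment into l), so the proto-segment is *l.
Continuing position by position gives *lobofuk; check it forward:
Irdilar: *lobofuk > lovofuk > lovofok  (by intervocalic lenition, vowel merger)
Rishoa: *lobofuk
  lobofuk → lobofuh   [unconditioned shift]
  lobofuh → robofuh   [unconditioned shift]
  giving Rishoa robofuh.
Only *lobofuk yields all of Irdilar lovofok, Rishoa robofuh.

*lobofuk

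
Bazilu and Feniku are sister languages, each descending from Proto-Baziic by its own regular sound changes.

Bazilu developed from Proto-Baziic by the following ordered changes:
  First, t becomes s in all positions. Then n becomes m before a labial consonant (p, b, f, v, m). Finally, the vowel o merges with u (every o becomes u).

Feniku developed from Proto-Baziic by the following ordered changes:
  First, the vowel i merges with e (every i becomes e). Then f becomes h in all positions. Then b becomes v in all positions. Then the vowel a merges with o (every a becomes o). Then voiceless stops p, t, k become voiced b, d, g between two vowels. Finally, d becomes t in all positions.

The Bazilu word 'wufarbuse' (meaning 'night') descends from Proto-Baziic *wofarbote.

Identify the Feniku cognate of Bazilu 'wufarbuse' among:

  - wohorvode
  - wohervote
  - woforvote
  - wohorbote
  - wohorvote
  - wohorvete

Feniku: *wofarbote
  wofarbote (rule 1 does not apply)
  wofarbote → woharbote   [unconditioned shift]
  woharbote → woharvote   [unconditioned shift]
  woharvote → wohorvote   [vowel merger]
  wohorvote → wohorvode   [intervocalic voicing]
  wohorvode → wohorvote   [unconditioned shift]
  giving Feniku wohorvote.
The other candidates each miss or misapply at least one Feniku change.

wohorvote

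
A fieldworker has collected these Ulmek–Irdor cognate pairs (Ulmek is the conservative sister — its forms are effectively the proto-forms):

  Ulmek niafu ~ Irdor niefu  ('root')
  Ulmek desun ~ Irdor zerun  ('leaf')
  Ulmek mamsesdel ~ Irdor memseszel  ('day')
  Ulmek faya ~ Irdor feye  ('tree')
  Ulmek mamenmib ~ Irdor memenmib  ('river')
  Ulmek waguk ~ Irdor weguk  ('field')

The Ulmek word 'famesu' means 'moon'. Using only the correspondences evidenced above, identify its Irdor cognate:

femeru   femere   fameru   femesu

mamsesdel ~ memseszel, mamenmib ~ memenmib — Ulmek a corresponds to Irdor e after a consonant, before a nasal.
desun ~ zerun — Ulmek s corresponds to Irdor r between vowels (before a back vowel).
Applying these to Ulmek 'famesu':
  famesu → femesu   (a→e after a consonant, before a nasal)
  femesu → femeru   (s→r between vowels (before a back vowel))
So the Irdor cognate is 'femeru'.

femeru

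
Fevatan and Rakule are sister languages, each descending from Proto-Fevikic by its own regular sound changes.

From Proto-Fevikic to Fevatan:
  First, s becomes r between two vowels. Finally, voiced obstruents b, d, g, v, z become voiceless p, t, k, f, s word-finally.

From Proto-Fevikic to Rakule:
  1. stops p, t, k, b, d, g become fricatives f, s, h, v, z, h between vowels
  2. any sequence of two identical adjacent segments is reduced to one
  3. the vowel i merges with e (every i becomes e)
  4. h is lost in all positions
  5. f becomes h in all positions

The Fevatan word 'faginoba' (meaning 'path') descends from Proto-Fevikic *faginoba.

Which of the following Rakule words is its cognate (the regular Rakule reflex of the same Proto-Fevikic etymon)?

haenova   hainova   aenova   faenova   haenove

haenova

Rakule: start from *faginoba.
  rule 1 (intervocalic lenition): faginoba → fahinova
  rule 2: no change — fahinova
  rule 3 (vowel merger): fahinova → fahenova
  rule 4 (h-loss): fahenova → faenova
  rule 5 (unconditioned shift): faenova → haenova
  ⇒ Rakule haenova
Only 'haenova' matches the regular Rakule development of *faginoba.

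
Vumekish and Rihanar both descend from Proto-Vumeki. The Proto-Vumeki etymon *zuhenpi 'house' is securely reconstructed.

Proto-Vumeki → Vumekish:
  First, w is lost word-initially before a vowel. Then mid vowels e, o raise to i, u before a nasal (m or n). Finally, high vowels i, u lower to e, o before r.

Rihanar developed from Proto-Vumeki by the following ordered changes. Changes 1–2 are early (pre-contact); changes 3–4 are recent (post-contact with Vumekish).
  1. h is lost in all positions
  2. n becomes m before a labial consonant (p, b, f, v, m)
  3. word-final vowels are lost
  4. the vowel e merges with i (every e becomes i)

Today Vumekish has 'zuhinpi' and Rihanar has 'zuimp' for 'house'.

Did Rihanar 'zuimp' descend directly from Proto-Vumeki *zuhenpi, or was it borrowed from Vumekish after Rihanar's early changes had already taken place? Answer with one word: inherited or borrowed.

inherited

If inherited, *zuhenpi would pass through all of Rihanar's changes:
Rihanar: start from *zuhenpi.
  rule 1 (h-loss): zuhenpi → zuenpi
  rule 2 (nasal place assimilation): zuenpi → zuempi
  rule 3 (apocope): zuempi → zuemp
  rule 4 (vowel merger): zuemp → zuimp
  ⇒ Rihanar zuimp
If borrowed from Vumekish 'zuhinpi' after the early changes, it would undergo only the recent ones:
  rule 3 (apocope): zuhinpi → zuhinp
  rule 4 (vowel merger): no change (zuhinp)
  ⇒ as a loan: zuhinp
Rihanar 'zuimp' matches the inherited outcome exactly, so it is an inherited cognate, not a loan.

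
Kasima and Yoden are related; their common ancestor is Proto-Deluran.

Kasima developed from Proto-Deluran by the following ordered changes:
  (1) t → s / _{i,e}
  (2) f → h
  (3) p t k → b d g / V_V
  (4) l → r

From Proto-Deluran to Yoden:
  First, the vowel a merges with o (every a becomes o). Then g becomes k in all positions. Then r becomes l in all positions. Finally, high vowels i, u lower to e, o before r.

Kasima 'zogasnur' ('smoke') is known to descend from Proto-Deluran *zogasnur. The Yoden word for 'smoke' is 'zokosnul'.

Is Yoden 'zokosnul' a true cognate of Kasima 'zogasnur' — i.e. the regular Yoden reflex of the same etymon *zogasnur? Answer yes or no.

yes

Derive the expected Yoden reflex of *zogasnur:
Yoden: *zogasnur
  zogasnur → zogosnur   [vowel merger]
  zogosnur → zokosnur   [unconditioned shift]
  zokosnur → zokosnul   [unconditioned shift]
  zokosnul (rule 4 does not apply)
  giving Yoden zokosnul.
Yoden 'zokosnul' matches the regular reflex exactly, so the pair is cognate.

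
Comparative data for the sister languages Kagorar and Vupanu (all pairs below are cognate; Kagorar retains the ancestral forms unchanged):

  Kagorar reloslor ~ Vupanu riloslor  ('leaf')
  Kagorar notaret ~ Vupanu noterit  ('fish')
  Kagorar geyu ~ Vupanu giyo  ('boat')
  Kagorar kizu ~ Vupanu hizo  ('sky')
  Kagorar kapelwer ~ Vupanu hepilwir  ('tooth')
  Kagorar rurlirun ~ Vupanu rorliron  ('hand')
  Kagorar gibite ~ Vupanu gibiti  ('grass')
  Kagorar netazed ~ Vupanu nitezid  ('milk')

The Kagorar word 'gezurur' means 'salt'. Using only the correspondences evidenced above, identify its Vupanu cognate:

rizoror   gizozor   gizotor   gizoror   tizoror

reloslor ~ riloslor, notaret ~ noterit — Kagorar e corresponds to Vupanu i after a consonant, before a consonant other than r, m, n, p, b, f, v.
rurlirun ~ rorliron — Kagorar u corresponds to Vupanu o after a consonant, before r.
Applying these to Kagorar 'gezurur':
  gezurur → gizurur   (e→i after a consonant, before a consonant other than r, m, n, p, b, f, v)
  gizurur → gizorur   (u→o after a consonant, before r)
  gizorur → gizoror   (u→o after a consonant, before r)
So the Vupanu cognate is 'gizoror'.

gizoror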